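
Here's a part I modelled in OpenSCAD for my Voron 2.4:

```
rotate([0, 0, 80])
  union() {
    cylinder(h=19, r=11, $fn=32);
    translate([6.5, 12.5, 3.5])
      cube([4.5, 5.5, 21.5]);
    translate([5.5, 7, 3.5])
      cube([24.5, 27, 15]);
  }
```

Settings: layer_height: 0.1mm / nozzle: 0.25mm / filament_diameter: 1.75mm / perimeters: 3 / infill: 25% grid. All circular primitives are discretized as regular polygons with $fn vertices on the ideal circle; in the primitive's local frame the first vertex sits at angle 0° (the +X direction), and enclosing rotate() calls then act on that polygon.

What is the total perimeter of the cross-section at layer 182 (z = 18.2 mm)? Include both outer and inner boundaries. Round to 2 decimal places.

162.76 mm

At z = 18.2 mm: the r=11 cylinder gives a regular 32-gon of circumradius 11 (constant along its height) (perimeter = 2·32·11.000·sin(180°/32) = 69.00 mm); the cube at (6.5, 12.5) is present — its section is the full 4.5×5.5 rectangle (perimeter 20.00 mm); the 24.5×27 cube at (5.5, 7) contributes its full rectangle (perimeter 103.00 mm); Combining (union): the regions partially overlap (shared area 28.85 mm²), so the edge portions inside another operand are dropped and the merged outline is re-measured after clipping — boundary = 162.76 mm; (rotated 80° about Z; rotation is an isometry so areas/perimeters/island counts are preserved). Overall, the cross-section is a single solid region. Total boundary length (outer) = 162.76 mm.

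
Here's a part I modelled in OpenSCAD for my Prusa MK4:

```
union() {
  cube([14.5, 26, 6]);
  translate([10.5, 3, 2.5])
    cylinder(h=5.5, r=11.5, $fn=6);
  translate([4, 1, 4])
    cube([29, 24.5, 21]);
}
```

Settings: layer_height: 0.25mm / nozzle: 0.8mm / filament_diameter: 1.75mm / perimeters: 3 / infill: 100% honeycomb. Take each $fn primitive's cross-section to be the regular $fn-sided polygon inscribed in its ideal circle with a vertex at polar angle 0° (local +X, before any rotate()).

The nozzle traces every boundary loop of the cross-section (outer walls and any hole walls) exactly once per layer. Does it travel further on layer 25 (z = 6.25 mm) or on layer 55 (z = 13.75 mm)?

layer 25 (z = 6.25 mm)

Layer 25 (z = 6.25): the cube does not reach this height (z outside [0, 6]); the r=11.5 cylinder at (10.5, 3) contributes a regular 6-gon of circumradius 11.5 (perimeter = 2·6·11.500·sin(180°/6) = 69.00 mm); the cube at (4, 1) is present — its section is the full 29×24.5 rectangle (perimeter 107.00 mm); Taking the union: the regions partially overlap (shared area 184.99 mm²), so the edge portions inside another operand are dropped and the merged outline is re-measured after clipping — boundary = 121.69 mm. So its perimeter = 121.69 mm. Layer 55 (z = 13.75): the cube is absent (z outside [0, 6]); the cylinder at (10.5, 3) is absent (z outside [2.5, 8]); the cube at (4, 1) is present — its section is the full 29×24.5 rectangle (perimeter 107.00 mm); Merging all regions: only the 29×24.5 cube at (4, 1) is present, so the union is just that shape — boundary = 107.00 mm. So its perimeter = 107.00 mm. Layer 25 is larger (121.69 vs 107.00 mm).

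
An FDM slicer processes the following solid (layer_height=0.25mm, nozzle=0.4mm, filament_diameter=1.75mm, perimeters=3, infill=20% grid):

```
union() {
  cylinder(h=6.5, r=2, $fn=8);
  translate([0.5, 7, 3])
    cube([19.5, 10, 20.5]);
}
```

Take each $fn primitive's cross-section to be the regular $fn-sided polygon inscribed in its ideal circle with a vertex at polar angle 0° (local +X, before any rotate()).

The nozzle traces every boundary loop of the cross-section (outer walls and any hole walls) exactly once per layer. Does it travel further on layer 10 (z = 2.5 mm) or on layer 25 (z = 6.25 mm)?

Layer 10 (z = 2.5): the r=2 cylinder gives a regular 8-gon of circumradius 2 (constant along its height) (perimeter = 2·8·2.000·sin(180°/8) = 12.25 mm); the cube at (0.5, 7) is absent (z outside [3, 23.5]); Taking the union: only the r=2 cylinder is present, so the union is just that shape — boundary = 12.25 mm. So its perimeter = 12.25 mm. Layer 25 (z = 6.25): the cylinder: section is a regular 8-gon, circumradius r=2 (perimeter = 2·8·2.000·sin(180°/8) = 12.25 mm); the 19.5×10 cube at (0.5, 7) contributes its full rectangle (perimeter 59.00 mm); Combining (union): the 2 present regions are separate (no shared area or edge), so areas and boundary lengths simply add and each stays a separate island — boundary = 71.25 mm. So its perimeter = 71.25 mm. Layer 25 is larger (71.25 vs 12.25 mm).

layer 25 (z = 6.25 mm)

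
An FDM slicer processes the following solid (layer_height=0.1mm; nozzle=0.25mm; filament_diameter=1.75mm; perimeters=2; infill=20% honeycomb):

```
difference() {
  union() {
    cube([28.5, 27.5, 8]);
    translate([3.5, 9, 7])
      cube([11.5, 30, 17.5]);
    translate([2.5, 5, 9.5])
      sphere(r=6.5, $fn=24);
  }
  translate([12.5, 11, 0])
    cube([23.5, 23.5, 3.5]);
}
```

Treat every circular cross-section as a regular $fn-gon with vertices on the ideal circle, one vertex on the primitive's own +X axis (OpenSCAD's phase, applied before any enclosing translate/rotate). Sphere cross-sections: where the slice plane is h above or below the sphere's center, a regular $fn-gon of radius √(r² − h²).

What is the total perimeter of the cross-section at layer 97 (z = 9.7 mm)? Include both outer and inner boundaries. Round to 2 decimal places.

At z = 9.7 mm: the cube is not intersected at this z (z outside [0, 8]); the cube at (3.5, 9) (footprint 11.5×30) is included at this height (perimeter 83.00 mm); the r=6.5 sphere at (2.5, 5) contributes a regular 24-gon of circumradius √(6.5²−0.2²) = 6.497 (perimeter = 2·24·6.497·sin(180°/24) = 40.70 mm); Combining (union): the regions partially overlap (shared area 6.27 mm²), so the edge portions inside another operand are dropped and the merged outline is re-measured after clipping — boundary = 112.46 mm; the cube at (12.5, 11) is absent (z outside [0, 3.5]); Taking the first minus the rest: none of the subtracted shapes is present at this height, so the result so far is unchanged — boundary = 112.46 mm. Overall, the cross-section is a single solid region. Total boundary length (outer) = 112.46 mm.

112.46 mm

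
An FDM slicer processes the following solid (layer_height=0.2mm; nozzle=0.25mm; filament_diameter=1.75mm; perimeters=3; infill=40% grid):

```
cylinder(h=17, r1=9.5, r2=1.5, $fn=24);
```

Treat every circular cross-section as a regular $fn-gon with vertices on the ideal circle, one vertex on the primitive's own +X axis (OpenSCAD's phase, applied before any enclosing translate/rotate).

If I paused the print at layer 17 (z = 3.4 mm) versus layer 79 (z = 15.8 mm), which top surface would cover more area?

Layer 17 (z = 3.4): the cone contributes a regular 24-gon of circumradius 7.900 (interpolated between r1=9.5 and r2=1.5 at t=0.200) (area = (24/2)·7.900²·sin(360°/24) = 193.83 mm²). So its area = 193.83 mm². Layer 79 (z = 15.8): the cone contributes a regular 24-gon of circumradius 2.065 (interpolated between r1=9.5 and r2=1.5 at t=0.929) (area = (24/2)·2.065²·sin(360°/24) = 13.24 mm²). So its area = 13.24 mm². Layer 17 is larger (193.83 vs 13.24 mm²).

layer 17 (z = 3.4 mm)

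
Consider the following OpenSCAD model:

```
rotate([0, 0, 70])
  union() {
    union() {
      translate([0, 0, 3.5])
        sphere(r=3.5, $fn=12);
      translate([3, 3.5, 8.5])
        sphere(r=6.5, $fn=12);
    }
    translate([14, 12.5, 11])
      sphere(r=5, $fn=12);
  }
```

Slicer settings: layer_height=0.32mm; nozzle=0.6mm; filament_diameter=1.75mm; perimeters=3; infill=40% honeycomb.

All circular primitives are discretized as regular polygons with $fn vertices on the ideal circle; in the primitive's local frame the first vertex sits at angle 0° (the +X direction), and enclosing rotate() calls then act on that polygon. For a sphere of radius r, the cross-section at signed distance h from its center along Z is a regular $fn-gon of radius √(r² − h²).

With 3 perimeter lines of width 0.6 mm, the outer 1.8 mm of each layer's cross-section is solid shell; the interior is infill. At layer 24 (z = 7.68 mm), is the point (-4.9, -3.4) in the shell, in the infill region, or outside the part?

outside

At z = 7.68 mm: the sphere is absent (|z−center|=4.180 > r=3.5); the sphere at (3, 3.5): section is a regular 12-gon, circumradius = √(r²−h²) = √(6.5²−0.82²) = 6.448; Combining (union): only the r=6.5 sphere at (3, 3.5) is present, so the union is just that shape — 1 connected region; the r=5 sphere at (14, 12.5) contributes a regular 12-gon of circumradius √(5²−3.32²) = 3.739; Merging all regions: the 2 present regions are separate (no shared area or edge), so areas and boundary lengths simply add and each stays a separate island — 2 connected regions; (whole slice rotated 70° about Z — lengths, areas and connectivity unchanged). Overall, the cross-section has 2 separate islands. Undo the 70° rotation: the query point maps to (-4.871, 3.442) in the un-rotated model frame. The nearest boundary edge runs (-2.58, 0.28)→(-3.45, 3.50); distance from the point to it = 1.42 mm. The point is not inside any of the regions above, so it lies outside the cross-section (1.42 mm from the nearest boundary).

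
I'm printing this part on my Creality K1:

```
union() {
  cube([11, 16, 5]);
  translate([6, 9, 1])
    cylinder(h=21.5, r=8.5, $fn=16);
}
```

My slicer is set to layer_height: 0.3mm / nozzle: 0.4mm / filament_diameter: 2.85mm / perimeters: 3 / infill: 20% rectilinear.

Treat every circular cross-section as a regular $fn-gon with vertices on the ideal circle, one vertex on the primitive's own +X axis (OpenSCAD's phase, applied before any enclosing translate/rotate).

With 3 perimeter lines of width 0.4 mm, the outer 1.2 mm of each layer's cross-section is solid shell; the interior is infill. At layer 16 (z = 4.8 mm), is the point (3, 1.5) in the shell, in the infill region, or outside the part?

infill

At z = 4.8 mm: the 11×16 cube contributes its full rectangle; the r=8.5 cylinder at (6, 9) gives a regular 16-gon of circumradius 8.5 (constant along its height); Combining (union): the regions partially overlap (shared area 161.15 mm²), so overlapping operands fuse into one piece — 1 connected region. Overall, the cross-section is a single solid region. The nearest boundary edge runs (11.00, 0.00)→(0.00, 0.00); distance from the point to it = 1.50 mm. The point is inside the cross-section and 1.50 mm from the nearest boundary — more than the 1.2 mm shell width (3 × 0.4), so it's in the infill interior.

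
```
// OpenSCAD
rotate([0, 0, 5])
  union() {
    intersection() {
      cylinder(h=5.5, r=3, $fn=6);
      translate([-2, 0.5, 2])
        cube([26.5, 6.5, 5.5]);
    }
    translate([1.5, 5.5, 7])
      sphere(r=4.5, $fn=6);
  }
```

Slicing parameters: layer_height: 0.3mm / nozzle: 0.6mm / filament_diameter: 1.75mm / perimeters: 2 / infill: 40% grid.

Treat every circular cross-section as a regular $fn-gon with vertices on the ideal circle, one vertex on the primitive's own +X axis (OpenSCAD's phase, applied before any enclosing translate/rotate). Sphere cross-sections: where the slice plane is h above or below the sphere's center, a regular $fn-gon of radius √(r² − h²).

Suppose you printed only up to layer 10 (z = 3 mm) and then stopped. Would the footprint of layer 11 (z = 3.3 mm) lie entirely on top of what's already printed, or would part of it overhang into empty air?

part overhangs

Compare the two slices. At z = 3: the r=3 cylinder gives a regular 6-gon of circumradius 3 (constant along its height) (area = (6/2)·3.000²·sin(360°/6) = 23.38 mm²); the cube at (-2, 0.5) (footprint 26.5×6.5) is included at this height (area 172.25 mm²); Taking the intersection: the 26.5×6.5 cube at (-2, 0.5) partially overlaps the r=3 cylinder; clipping to the common part keeps 8.40 mm² — area = 8.40 mm²; the r=4.5 sphere at (1.5, 5.5) contributes a regular 6-gon of circumradius √(4.5²−4²) = 2.062 (area = (6/2)·2.062²·sin(360°/6) = 11.04 mm²); Merging all regions: the 2 present regions are separate (no shared area or edge), so areas and boundary lengths simply add and each stays a separate island — area = 19.44 mm²; (whole slice rotated 5° about Z — lengths, areas and connectivity unchanged). At z = 3.3: the r=3 cylinder contributes a regular 6-gon of circumradius 3 (area = (6/2)·3.000²·sin(360°/6) = 23.38 mm²); the 26.5×6.5 cube at (-2, 0.5) contributes its full rectangle (area 172.25 mm²); After intersecting: the 26.5×6.5 cube at (-2, 0.5) partially overlaps the r=3 cylinder; clipping to the common part keeps 8.40 mm² — area = 8.40 mm²; the r=4.5 sphere at (1.5, 5.5) contributes a regular 6-gon of circumradius √(4.5²−3.7²) = 2.561 (area = (6/2)·2.561²·sin(360°/6) = 17.04 mm²); Taking the union: the 2 present regions are separate (no shared area or edge), so areas and boundary lengths simply add and each stays a separate island — area = 25.44 mm²; (rotated 5° about Z; rotation is an isometry so areas/perimeters/island counts are preserved). Checking containment: at z = 3.3 the cross-section extends beyond the z = 3 cross-section by about 6.00 mm².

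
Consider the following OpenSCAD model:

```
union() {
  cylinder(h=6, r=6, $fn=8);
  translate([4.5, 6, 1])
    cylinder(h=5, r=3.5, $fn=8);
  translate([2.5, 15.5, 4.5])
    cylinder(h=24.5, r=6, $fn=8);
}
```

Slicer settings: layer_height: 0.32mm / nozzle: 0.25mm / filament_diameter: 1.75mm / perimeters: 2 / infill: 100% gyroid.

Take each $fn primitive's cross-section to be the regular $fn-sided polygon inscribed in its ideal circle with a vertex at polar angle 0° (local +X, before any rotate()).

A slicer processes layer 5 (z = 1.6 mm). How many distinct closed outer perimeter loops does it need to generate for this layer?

1

At z = 1.6 mm: the r=6 cylinder gives a regular 8-gon of circumradius 6 (constant along its height); the cylinder at (4.5, 6): section is a regular 8-gon, circumradius r=3.5; the cylinder at (2.5, 15.5) does not reach this height (z outside [4.5, 29]); Merging all regions: the regions partially overlap (shared area 4.87 mm²), so overlapping operands fuse into one piece — 1 connected region. The result has 1 disconnected region.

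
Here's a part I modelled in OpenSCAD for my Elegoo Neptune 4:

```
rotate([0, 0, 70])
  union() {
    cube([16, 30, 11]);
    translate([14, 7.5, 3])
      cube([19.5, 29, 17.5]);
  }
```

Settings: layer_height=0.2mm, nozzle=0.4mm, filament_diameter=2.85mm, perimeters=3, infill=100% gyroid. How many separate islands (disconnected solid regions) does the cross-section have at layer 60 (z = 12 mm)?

At z = 12 mm: the cube is not intersected at this z (z outside [0, 11]); the cube at (14, 7.5) (footprint 19.5×29) is included at this height; Taking the union: only the 19.5×29 cube at (14, 7.5) is present, so the union is just that shape — 1 connected region; (rotated 70° about Z; rotation is an isometry so areas/perimeters/island counts are preserved). Overall, the cross-section is a single solid region. Island count = 1.

1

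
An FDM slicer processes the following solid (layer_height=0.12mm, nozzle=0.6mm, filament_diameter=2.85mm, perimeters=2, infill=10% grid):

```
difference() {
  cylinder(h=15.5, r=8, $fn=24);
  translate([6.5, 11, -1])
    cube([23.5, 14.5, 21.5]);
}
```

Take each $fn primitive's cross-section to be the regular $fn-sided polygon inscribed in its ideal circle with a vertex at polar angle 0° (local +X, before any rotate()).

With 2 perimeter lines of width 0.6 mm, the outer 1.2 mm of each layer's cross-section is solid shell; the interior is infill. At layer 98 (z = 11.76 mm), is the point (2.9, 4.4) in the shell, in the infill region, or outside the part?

infill

At z = 11.76 mm: the r=8 cylinder contributes a regular 24-gon of circumradius 8; the 23.5×14.5 cube at (6.5, 11) contributes its full rectangle; After the difference (first − rest): starting from the r=8 cylinder, the 23.5×14.5 cube at (6.5, 11) misses the remaining region (no effect) — 1 connected region. Overall, the cross-section is a single solid region. The nearest boundary edge runs (4.00, 6.93)→(5.66, 5.66); distance from the point to it = 2.68 mm. The point is inside the cross-section and 2.68 mm from the nearest boundary — more than the 1.2 mm shell width (2 × 0.6), so it's in the infill interior.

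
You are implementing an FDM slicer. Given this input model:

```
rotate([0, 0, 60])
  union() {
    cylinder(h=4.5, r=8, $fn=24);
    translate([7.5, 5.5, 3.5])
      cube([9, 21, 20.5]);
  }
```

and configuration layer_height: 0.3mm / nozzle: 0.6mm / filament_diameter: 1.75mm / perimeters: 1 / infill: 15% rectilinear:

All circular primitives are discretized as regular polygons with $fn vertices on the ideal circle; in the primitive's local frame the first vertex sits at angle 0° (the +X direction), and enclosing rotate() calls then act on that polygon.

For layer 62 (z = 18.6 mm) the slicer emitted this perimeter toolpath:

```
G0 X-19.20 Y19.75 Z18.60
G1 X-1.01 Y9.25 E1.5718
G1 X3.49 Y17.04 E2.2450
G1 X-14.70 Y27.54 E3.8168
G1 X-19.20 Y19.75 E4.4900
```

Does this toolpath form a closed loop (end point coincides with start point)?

Start point (G0): (-19.20, 19.75). End point (last G1): the path returns to the start — closed.

yes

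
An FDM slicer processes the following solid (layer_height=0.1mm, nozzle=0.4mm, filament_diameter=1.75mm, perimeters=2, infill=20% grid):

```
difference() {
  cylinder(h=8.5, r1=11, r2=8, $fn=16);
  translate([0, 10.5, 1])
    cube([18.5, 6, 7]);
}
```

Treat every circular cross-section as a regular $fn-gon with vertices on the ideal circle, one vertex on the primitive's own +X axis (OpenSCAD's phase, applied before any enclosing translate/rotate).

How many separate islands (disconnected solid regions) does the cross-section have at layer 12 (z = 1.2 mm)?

1

At z = 1.2 mm: the cone: at t=0.141 of its height the radius interpolates to r₁+(r₂−r₁)t = 10.576, giving a regular 16-gon of that circumradius; the 18.5×6 cube at (0, 10.5) contributes its full rectangle; Subtracting the remaining from the first: starting from the cone, the 18.5×6 cube at (0, 10.5) partially overlaps it — only the 0.01 mm² overlap (of its 111.00 mm²) is removed, clipping the outline — 1 connected region. Overall, the cross-section is a single solid region. Island count = 1.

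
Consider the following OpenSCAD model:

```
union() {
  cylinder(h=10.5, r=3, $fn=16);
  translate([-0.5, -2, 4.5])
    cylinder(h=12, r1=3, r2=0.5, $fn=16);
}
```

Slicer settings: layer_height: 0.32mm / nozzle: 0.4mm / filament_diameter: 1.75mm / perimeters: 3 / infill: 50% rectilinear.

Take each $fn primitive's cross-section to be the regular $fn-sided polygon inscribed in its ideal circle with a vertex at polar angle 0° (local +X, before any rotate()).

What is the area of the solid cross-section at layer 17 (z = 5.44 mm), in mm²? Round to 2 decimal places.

37.42 mm²

At z = 5.44 mm: the r=3 cylinder gives a regular 16-gon of circumradius 3 (constant along its height) (area = (16/2)·3.000²·sin(360°/16) = 27.55 mm²); the cone at (-0.5, -2) (r1=3→r2=0.5) has section circumradius 2.804 here — a regular 16-gon (area = (16/2)·2.804²·sin(360°/16) = 24.07 mm²); Merging all regions: the regions partially overlap — summed areas 51.63 mm² minus the doubly-counted overlap 14.21 mm² gives 37.42 mm² — area = 37.42 mm². Overall, the cross-section is a single solid region. Net area = 37.42 mm².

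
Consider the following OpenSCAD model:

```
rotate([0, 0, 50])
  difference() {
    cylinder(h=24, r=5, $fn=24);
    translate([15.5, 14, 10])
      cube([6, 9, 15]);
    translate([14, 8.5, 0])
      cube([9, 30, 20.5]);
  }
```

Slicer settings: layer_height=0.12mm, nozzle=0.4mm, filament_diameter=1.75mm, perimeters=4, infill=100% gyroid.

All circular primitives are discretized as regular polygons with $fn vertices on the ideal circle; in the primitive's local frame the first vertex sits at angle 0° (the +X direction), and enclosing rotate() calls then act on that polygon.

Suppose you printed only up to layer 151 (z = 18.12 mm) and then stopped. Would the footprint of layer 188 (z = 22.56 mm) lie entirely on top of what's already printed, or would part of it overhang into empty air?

entirely on top

Compare the two slices. At z = 18.12: the r=5 cylinder contributes a regular 24-gon of circumradius 5 (area = (24/2)·5.000²·sin(360°/24) = 77.65 mm²); the 6×9 cube at (15.5, 14) contributes its full rectangle (area 54.00 mm²); the cube at (14, 8.5) (footprint 9×30) is included at this height (area 270.00 mm²); Taking the first minus the rest: starting from the r=5 cylinder (77.65 mm²), the 6×9 cube at (15.5, 14) misses the remaining region (no effect); the 9×30 cube at (14, 8.5) misses the remaining region (no effect) — area = 77.65 mm²; (rotated 50° about Z; rotation is an isometry so areas/perimeters/island counts are preserved). At z = 22.56: the cylinder: section is a regular 24-gon, circumradius r=5 (area = (24/2)·5.000²·sin(360°/24) = 77.65 mm²); the 6×9 cube at (15.5, 14) contributes its full rectangle (area 54.00 mm²); the cube at (14, 8.5) does not reach this height (z outside [0, 20.5]); Subtracting the remaining from the first: starting from the r=5 cylinder (77.65 mm²), the 6×9 cube at (15.5, 14) misses the remaining region (no effect) — area = 77.65 mm²; (rotated 50° about Z; rotation is an isometry so areas/perimeters/island counts are preserved). Checking containment: the cross-section at z = 22.56 is a subset of the cross-section at z = 18.12.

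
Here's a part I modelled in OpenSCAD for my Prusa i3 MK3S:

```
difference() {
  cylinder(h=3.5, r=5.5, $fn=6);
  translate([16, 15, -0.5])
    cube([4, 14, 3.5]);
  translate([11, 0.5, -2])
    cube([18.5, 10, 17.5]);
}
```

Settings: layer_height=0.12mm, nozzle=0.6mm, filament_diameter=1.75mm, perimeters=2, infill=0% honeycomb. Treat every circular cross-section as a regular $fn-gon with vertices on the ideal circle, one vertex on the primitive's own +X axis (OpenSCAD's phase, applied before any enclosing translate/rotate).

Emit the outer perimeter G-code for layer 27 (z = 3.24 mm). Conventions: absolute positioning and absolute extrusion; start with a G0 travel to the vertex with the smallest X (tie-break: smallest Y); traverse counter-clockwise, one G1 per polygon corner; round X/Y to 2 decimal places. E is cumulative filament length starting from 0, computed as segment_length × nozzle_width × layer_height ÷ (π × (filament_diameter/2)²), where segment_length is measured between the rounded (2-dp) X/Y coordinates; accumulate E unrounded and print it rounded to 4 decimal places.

At z = 3.24 mm: the r=5.5 cylinder contributes a regular 6-gon of circumradius 5.5; the cube at (16, 15) is absent (z outside [-0.5, 3]); the cube at (11, 0.5) is present — its section is the full 18.5×10 rectangle; Subtracting the remaining from the first: starting from the r=5.5 cylinder, the 18.5×10 cube at (11, 0.5) misses the remaining region (no effect) — 1 connected region. The outline is a single polygon with 6 vertices. Extrusion per mm of travel: 0.6 × 0.12 / (π × 0.875²) = 0.029934. Accumulating E over each segment gives final E = 0.9875.

G0 X-5.50 Y0.00 Z3.24
G1 X-2.75 Y-4.76 E0.1646
G1 X2.75 Y-4.76 E0.3292
G1 X5.50 Y0.00 E0.4938
G1 X2.75 Y4.76 E0.6583
G1 X-2.75 Y4.76 E0.8229
G1 X-5.50 Y0.00 E0.9875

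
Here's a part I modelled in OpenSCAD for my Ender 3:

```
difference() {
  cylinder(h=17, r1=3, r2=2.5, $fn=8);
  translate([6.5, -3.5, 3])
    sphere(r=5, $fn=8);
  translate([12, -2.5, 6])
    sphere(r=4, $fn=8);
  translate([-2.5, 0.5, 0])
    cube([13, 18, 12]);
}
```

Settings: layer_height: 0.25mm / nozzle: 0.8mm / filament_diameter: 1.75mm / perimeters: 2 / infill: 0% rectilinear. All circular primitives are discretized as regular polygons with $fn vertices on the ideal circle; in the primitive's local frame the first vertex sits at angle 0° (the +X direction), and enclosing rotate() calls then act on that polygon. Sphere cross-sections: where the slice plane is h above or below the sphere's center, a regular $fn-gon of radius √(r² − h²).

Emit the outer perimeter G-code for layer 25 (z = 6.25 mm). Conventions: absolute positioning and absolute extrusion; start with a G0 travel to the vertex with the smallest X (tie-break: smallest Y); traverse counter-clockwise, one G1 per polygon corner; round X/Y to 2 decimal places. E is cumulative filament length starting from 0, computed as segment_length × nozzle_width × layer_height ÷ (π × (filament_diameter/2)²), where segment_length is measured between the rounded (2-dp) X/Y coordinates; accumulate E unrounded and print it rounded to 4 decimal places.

At z = 6.25 mm: the cone contributes a regular 8-gon of circumradius 2.816 (interpolated between r1=3 and r2=2.5 at t=0.368); the r=5 sphere at (6.5, -3.5) slices to a regular 8-gon of circumradius 3.800 (√(r²−h²) with h=3.25 from center); the r=4 sphere at (12, -2.5) contributes a regular 8-gon of circumradius √(4²−0.25²) = 3.992; the cube at (-2.5, 0.5) is present — its section is the full 13×18 rectangle; Subtracting the remaining from the first: starting from the cone, the r=5 sphere at (6.5, -3.5) misses the remaining region (no effect); the r=4 sphere at (12, -2.5) misses the remaining region (no effect); the 13×18 cube at (-2.5, 0.5) partially overlaps it — only the 8.49 mm² overlap (of its 234.00 mm²) is removed, clipping the outline — 1 connected region. The outline is a single polygon with 8 vertices. Extrusion per mm of travel: 0.8 × 0.25 / (π × 0.875²) = 0.083150. Accumulating E over each segment gives final E = 1.2773.

G0 X-2.82 Y0.00 Z6.25
G1 X-1.99 Y-1.99 E0.1793
G1 X0.00 Y-2.82 E0.3586
G1 X1.99 Y-1.99 E0.5379
G1 X2.82 Y0.00 E0.7171
G1 X2.61 Y0.50 E0.7622
G1 X-2.50 Y0.50 E1.1871
G1 X-2.50 Y0.76 E1.2088
G1 X-2.82 Y0.00 E1.2773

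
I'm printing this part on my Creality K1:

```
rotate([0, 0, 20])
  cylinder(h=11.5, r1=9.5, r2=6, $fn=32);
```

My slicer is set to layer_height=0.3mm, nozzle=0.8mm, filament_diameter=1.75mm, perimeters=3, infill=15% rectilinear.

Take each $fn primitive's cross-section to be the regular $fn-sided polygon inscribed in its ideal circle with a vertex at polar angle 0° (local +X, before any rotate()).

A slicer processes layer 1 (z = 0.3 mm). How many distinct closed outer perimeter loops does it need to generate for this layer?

At z = 0.3 mm: the cone (r1=9.5→r2=6) has section circumradius 9.409 here — a regular 32-gon; (whole slice rotated 20° about Z — lengths, areas and connectivity unchanged). The result has 1 disconnected region.

1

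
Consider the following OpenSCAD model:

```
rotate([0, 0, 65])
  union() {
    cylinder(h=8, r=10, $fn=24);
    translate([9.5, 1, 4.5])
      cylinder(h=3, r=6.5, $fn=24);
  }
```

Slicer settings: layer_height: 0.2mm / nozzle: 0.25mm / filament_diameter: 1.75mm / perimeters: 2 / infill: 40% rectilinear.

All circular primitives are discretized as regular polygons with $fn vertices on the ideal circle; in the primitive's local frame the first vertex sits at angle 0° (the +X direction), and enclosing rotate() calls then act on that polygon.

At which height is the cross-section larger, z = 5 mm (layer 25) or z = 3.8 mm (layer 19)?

layer 25 (z = 5 mm)

Layer 25 (z = 5): the r=10 cylinder contributes a regular 24-gon of circumradius 10 (area = (24/2)·10.000²·sin(360°/24) = 310.58 mm²); the r=6.5 cylinder at (9.5, 1) gives a regular 24-gon of circumradius 6.5 (constant along its height) (area = (24/2)·6.500²·sin(360°/24) = 131.22 mm²); Taking the union: the regions partially overlap — summed areas 441.80 mm² minus the doubly-counted overlap 61.29 mm² gives 380.52 mm² — area = 380.52 mm²; (rotated 65° about Z; rotation is an isometry so areas/perimeters/island counts are preserved). So its area = 380.52 mm². Layer 19 (z = 3.8): the cylinder: section is a regular 24-gon, circumradius r=10 (area = (24/2)·10.000²·sin(360°/24) = 310.58 mm²); the cylinder at (9.5, 1) does not reach this height (z outside [4.5, 7.5]); Taking the union: only the r=10 cylinder is present, so the union is just that shape — area = 310.58 mm²; (rotated 65° about Z; rotation is an isometry so areas/perimeters/island counts are preserved). So its area = 310.58 mm². Layer 25 is larger (380.52 vs 310.58 mm²).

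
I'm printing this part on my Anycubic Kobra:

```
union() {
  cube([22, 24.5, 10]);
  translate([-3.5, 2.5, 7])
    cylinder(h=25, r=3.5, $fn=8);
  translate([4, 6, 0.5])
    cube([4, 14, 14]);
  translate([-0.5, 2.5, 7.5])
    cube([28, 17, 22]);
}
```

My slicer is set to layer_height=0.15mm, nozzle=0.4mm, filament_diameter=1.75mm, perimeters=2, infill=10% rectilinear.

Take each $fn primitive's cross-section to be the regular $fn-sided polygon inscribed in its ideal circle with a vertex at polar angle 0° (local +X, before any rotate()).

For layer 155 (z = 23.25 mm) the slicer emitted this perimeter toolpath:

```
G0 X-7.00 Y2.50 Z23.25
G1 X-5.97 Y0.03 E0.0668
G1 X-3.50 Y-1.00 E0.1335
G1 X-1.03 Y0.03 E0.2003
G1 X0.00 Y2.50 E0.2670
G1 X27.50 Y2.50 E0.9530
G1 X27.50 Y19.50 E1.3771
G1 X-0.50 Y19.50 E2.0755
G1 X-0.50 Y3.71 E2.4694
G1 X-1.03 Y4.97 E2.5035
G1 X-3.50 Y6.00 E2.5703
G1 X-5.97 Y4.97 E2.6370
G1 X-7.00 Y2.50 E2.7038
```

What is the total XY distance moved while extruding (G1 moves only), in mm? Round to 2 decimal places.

108.39 mm

Sum the Euclidean lengths of each G1 segment: total = 108.39 mm.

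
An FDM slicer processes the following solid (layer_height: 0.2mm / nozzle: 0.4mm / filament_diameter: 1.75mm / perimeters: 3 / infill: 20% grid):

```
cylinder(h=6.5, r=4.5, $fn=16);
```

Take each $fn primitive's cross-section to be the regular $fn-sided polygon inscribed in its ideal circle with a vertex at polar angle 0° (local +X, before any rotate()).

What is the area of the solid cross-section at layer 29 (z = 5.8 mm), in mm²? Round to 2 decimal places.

At z = 5.8 mm: the r=4.5 cylinder contributes a regular 16-gon of circumradius 4.5 (area = (16/2)·4.500²·sin(360°/16) = 61.99 mm²). Overall, the cross-section is a single solid region. Net area = 61.99 mm².

61.99 mm²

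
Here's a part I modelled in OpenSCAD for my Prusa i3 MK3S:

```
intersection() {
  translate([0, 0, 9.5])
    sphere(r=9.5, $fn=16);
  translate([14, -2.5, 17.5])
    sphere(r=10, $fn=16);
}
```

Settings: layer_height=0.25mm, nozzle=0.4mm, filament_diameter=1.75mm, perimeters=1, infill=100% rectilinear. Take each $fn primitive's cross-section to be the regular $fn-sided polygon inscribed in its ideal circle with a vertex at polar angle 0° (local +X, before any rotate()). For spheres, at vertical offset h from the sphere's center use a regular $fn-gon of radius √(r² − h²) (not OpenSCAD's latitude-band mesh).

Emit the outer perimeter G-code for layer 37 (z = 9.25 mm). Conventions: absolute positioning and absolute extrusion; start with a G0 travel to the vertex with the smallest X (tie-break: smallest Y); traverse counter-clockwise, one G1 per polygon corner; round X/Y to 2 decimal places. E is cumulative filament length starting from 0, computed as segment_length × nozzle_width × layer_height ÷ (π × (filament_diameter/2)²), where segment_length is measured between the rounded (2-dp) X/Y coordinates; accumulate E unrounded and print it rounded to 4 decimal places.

G0 X8.35 Y-2.50 Z9.25
G1 X8.62 Y-3.86 E0.0576
G1 X8.77 Y-3.63 E0.0691
G1 X9.50 Y0.00 E0.2230
G1 X9.38 Y0.57 E0.2472
G1 X8.78 Y-0.34 E0.2925
G1 X8.35 Y-2.50 E0.3841

At z = 9.25 mm: the r=9.5 sphere contributes a regular 16-gon of circumradius √(9.5²−0.25²) = 9.497; the r=10 sphere at (14, -2.5) contributes a regular 16-gon of circumradius √(10²−8.25²) = 5.651; After intersecting: the r=10 sphere at (14, -2.5) partially overlaps the r=9.5 sphere; clipping to the common part keeps 2.25 mm² — 1 connected region. The outline is a single polygon with 6 vertices. Extrusion per mm of travel: 0.4 × 0.25 / (π × 0.875²) = 0.041575. Accumulating E over each segment gives final E = 0.3841.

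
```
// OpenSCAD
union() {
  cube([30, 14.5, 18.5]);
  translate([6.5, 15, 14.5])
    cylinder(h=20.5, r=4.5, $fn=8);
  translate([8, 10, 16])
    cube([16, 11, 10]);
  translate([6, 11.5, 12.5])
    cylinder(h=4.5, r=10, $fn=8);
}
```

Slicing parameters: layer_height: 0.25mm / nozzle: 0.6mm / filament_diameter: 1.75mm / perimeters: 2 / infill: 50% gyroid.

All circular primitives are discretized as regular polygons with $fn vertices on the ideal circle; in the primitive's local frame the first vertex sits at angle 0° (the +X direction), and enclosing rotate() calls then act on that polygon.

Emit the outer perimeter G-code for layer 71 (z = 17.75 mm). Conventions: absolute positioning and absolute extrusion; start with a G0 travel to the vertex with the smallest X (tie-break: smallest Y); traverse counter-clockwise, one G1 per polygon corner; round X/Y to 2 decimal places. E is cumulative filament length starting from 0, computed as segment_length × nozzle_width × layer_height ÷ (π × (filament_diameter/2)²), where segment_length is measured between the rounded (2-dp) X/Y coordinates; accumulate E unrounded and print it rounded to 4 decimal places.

G0 X0.00 Y0.00 Z17.75
G1 X30.00 Y0.00 E1.8709
G1 X30.00 Y14.50 E2.7751
G1 X24.00 Y14.50 E3.1493
G1 X24.00 Y21.00 E3.5547
G1 X8.00 Y21.00 E4.5525
G1 X8.00 Y18.88 E4.6847
G1 X6.50 Y19.50 E4.7859
G1 X3.32 Y18.18 E5.0006
G1 X2.00 Y15.00 E5.2153
G1 X2.21 Y14.50 E5.2492
G1 X0.00 Y14.50 E5.3870
G1 X0.00 Y0.00 E6.2913

At z = 17.75 mm: the cube (footprint 30×14.5) is included at this height; the r=4.5 cylinder at (6.5, 15) gives a regular 8-gon of circumradius 4.5 (constant along its height); the cube at (8, 10) (footprint 16×11) is included at this height; the cylinder at (6, 11.5) does not reach this height (z outside [12.5, 17]); Taking the union: the regions partially overlap (shared area 105.72 mm²), so overlapping operands fuse into one piece — 1 connected region. The outline is a single polygon with 12 vertices. Extrusion per mm of travel: 0.6 × 0.25 / (π × 0.875²) = 0.062363. Accumulating E over each segment gives final E = 6.2913.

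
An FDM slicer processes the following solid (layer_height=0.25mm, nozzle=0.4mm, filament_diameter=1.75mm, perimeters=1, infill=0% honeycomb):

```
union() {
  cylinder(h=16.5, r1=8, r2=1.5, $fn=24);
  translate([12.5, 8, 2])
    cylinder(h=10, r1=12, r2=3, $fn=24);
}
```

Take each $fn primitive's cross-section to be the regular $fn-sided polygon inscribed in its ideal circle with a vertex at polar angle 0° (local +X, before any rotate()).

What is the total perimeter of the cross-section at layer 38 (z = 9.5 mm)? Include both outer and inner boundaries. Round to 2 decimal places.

At z = 9.5 mm: the cone: at t=0.576 of its height the radius interpolates to r₁+(r₂−r₁)t = 4.258, giving a regular 24-gon of that circumradius (perimeter = 2·24·4.258·sin(180°/24) = 26.67 mm); the cone at (12.5, 8) (r1=12→r2=3) has section circumradius 5.250 here — a regular 24-gon (perimeter = 2·24·5.250·sin(180°/24) = 32.89 mm); Merging all regions: the 2 present regions are separate (no shared area or edge), so areas and boundary lengths simply add and each stays a separate island — boundary = 59.57 mm. Overall, the cross-section has 2 separate islands. Total boundary length (outer) = 59.57 mm.

59.57 mm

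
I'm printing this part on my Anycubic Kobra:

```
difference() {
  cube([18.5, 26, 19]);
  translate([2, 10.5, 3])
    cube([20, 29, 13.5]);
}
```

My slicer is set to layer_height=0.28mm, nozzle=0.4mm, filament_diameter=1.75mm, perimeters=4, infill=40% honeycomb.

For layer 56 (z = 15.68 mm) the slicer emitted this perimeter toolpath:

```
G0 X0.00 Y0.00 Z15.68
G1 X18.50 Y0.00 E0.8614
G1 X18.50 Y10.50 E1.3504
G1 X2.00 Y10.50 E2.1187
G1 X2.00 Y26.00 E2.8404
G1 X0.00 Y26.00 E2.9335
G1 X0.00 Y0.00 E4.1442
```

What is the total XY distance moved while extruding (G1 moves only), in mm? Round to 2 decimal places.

89.00 mm

Sum the Euclidean lengths of each G1 segment: total = 89.00 mm.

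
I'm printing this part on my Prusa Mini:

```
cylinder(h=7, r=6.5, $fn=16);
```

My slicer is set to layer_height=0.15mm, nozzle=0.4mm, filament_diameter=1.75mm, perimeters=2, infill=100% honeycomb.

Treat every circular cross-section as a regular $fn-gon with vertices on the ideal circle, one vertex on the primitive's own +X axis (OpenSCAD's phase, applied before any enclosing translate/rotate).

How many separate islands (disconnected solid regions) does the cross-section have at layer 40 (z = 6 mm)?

At z = 6 mm: the cylinder: section is a regular 16-gon, circumradius r=6.5. Overall, the cross-section is a single solid region. Island count = 1.

1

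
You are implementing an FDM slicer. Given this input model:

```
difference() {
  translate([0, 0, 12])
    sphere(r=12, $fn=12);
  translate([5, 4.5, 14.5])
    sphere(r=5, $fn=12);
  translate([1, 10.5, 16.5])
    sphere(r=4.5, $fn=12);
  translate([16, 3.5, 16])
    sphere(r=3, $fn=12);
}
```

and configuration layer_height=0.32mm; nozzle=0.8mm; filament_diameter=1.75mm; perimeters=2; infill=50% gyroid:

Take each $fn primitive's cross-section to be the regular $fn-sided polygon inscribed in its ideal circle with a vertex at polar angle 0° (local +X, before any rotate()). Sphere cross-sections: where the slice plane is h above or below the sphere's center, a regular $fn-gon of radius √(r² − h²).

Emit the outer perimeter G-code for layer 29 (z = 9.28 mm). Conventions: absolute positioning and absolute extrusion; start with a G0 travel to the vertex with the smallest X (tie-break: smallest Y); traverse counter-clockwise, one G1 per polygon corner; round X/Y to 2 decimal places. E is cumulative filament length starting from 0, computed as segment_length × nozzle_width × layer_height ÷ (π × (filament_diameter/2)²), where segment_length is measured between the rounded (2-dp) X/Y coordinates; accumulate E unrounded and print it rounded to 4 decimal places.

At z = 9.28 mm: the r=12 sphere contributes a regular 12-gon of circumradius √(12²−2.72²) = 11.688; the sphere at (5, 4.5) is absent (|z−center|=5.220 > r=5); the sphere at (1, 10.5) is not intersected at this z (|z−center|=7.220 > r=4.5); the sphere at (16, 3.5) is absent (|z−center|=6.720 > r=3); Taking the first minus the rest: none of the subtracted shapes is present at this height, so the r=12 sphere is unchanged — 1 connected region. The outline is a single polygon with 12 vertices. Extrusion per mm of travel: 0.8 × 0.32 / (π × 0.875²) = 0.106432. Accumulating E over each segment gives final E = 7.7259.

G0 X-11.69 Y0.00 Z9.28
G1 X-10.12 Y-5.84 E0.6436
G1 X-5.84 Y-10.12 E1.2879
G1 X0.00 Y-11.69 E1.9315
G1 X5.84 Y-10.12 E2.5751
G1 X10.12 Y-5.84 E3.2193
G1 X11.69 Y0.00 E3.8630
G1 X10.12 Y5.84 E4.5066
G1 X5.84 Y10.12 E5.1508
G1 X0.00 Y11.69 E5.7945
G1 X-5.84 Y10.12 E6.4381
G1 X-10.12 Y5.84 E7.0823
G1 X-11.69 Y0.00 E7.7259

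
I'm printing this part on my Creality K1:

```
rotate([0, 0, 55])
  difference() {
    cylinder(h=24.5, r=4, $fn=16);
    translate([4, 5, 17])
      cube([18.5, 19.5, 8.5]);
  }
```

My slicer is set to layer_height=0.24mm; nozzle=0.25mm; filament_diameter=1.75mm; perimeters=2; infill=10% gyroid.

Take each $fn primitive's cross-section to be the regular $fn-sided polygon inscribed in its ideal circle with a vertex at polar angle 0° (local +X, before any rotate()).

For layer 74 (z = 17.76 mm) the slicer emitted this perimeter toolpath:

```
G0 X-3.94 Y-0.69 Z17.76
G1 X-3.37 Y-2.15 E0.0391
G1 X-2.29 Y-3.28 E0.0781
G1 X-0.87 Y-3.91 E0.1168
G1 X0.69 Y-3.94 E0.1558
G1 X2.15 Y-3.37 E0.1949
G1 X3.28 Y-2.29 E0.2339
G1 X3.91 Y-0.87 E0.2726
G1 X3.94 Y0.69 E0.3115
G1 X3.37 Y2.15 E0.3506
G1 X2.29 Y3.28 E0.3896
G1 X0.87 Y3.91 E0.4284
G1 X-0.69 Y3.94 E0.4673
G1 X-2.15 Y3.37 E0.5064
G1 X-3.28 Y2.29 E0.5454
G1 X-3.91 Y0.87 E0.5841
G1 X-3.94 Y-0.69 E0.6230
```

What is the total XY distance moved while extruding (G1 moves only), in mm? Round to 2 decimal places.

Sum the Euclidean lengths of each G1 segment: total = 24.98 mm.

24.98 mm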